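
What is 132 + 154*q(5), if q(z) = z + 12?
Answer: 2750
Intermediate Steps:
q(z) = 12 + z
132 + 154*q(5) = 132 + 154*(12 + 5) = 132 + 154*17 = 132 + 2618 = 2750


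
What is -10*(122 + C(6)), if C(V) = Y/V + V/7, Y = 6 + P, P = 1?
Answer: -26045/21 ≈ -1240.2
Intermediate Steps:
Y = 7 (Y = 6 + 1 = 7)
C(V) = 7/V + V/7
-10*(122 + C(6)) = -10*(122 + (7/6 + (⅐)*6)) = -10*(122 + (7*(⅙) + 6/7)) = -10*(122 + (7/6 + 6/7)) = -10*(122 + 85/42) = -10*5209/42 = -26045/21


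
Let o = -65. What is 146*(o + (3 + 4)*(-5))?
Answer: -14600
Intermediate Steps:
146*(o + (3 + 4)*(-5)) = 146*(-65 + (3 + 4)*(-5)) = 146*(-65 + 7*(-5)) = 146*(-65 - 35) = 146*(-100) = -14600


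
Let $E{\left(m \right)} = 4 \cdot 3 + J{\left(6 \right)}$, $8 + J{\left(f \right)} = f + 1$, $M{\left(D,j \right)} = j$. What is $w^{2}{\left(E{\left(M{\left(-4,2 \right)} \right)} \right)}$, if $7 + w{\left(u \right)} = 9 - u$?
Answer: $81$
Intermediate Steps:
$J{\left(f \right)} = -7 + f$ ($J{\left(f \right)} = -8 + \left(f + 1\right) = -8 + \left(1 + f\right) = -7 + f$)
$E{\left(m \right)} = 11$ ($E{\left(m \right)} = 4 \cdot 3 + \left(-7 + 6\right) = 12 - 1 = 11$)
$w{\left(u \right)} = 2 - u$ ($w{\left(u \right)} = -7 - \left(-9 + u\right) = 2 - u$)
$w^{2}{\left(E{\left(M{\left(-4,2 \right)} \right)} \right)} = \left(2 - 11\right)^{2} = \left(-9\right)^{2} = 81$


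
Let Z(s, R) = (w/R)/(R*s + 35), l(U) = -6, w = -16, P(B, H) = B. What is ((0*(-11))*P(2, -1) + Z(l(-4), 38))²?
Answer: 64/13446889 ≈ 4.7595e-6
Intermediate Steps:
Z(s, R) = -16/(R*(35 + R*s)) (Z(s, R) = (-16/R)/(R*s + 35) = (-16/R)/(35 + R*s) = -16/(R*(35 + R*s)))
((0*(-11))*P(2, -1) + Z(l(-4), 38))² = ((0*(-11))*2 - 16/(38*(35 + 38*(-6))))² = (0*2 - 16*1/38/(35 - 228))² = (0 - 16*1/38/(-193))² = (0 - 16*1/38*(-1/193))² = (0 + 8/3667)² = (8/3667)² = 64/13446889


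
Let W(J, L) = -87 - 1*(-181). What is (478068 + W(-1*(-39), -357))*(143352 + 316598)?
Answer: 219930611900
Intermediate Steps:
W(J, L) = 94 (W(J, L) = -87 + 181 = 94)
(478068 + W(-1*(-39), -357))*(143352 + 316598) = (478068 + 94)*(143352 + 316598) = 478162*459950 = 219930611900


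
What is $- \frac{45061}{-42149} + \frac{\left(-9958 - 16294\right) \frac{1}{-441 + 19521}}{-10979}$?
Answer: $\frac{2360113533517}{2207335964670} \approx 1.0692$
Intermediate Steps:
$- \frac{45061}{-42149} + \frac{\left(-9958 - 16294\right) \frac{1}{-441 + 19521}}{-10979} = \left(-45061\right) \left(- \frac{1}{42149}\right) + - \frac{26252}{19080} \left(- \frac{1}{10979}\right) = \frac{45061}{42149} + \left(-26252\right) \frac{1}{19080} \left(- \frac{1}{10979}\right) = \frac{45061}{42149} - - \frac{6563}{52369830} = \frac{45061}{42149} + \frac{6563}{52369830} = \frac{2360113533517}{2207335964670}$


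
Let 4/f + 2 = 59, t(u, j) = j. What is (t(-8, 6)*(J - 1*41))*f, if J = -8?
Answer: -392/19 ≈ -20.632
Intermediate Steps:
f = 4/57 (f = 4/(-2 + 59) = 4/57 ≈ 0.070175)
(t(-8, 6)*(J - 1*41))*f = (6*(-8 - 1*41))*(4/57) = (6*(-8 - 41))*(4/57) = (6*(-49))*(4/57) = -294*4/57 = -392/19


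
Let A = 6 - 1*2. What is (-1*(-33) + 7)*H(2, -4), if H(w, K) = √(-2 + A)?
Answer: 40*√2 ≈ 56.569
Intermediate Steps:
A = 4 (A = 6 - 2 = 4)
H(w, K) = √2 (H(w, K) = √(-2 + 4) = √2)
(-1*(-33) + 7)*H(2, -4) = (-1*(-33) + 7)*√2 = (33 + 7)*√2 = 40*√2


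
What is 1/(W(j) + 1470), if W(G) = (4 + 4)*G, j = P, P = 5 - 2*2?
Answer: 1/1478 ≈ 0.00067659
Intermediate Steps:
P = 1 (P = 5 - 4 = 1)
j = 1
W(G) = 8*G
1/(W(j) + 1470) = 1/(8*1 + 1470) = 1/(8 + 1470) = 1/1478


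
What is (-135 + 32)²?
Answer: 10609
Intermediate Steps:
(-135 + 32)² = (-103)² = 10609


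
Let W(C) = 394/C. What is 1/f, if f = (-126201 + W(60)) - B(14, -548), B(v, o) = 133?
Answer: -30/3789823 ≈ -7.9159e-6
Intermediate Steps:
f = -3789823/30 (f = (-126201 + 394/60) - 1*133 = (-126201 + 394*(1/60)) - 133 = (-126201 + 197/30) - 133 = -3785833/30 - 133 = -3789823/30 ≈ -1.2633e+5)
1/f = 1/(-3789823/30) = -30/3789823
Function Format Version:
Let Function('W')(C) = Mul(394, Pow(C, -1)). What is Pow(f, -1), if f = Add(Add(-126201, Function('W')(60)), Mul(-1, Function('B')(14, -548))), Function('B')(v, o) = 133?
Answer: Rational(-30, 3789823) ≈ -7.9159e-6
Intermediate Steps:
f = Rational(-3789823, 30) (f = Add(Add(-126201, Mul(394, Pow(60, -1))), Mul(-1, 133)) = Add(Add(-126201, Mul(394, Rational(1, 60))), -133) = Add(Add(-126201, Rational(197, 30)), -133) = Add(Rational(-3785833, 30), -133) = Rational(-3789823, 30) ≈ -1.2633e+5)
Pow(f, -1) = Pow(Rational(-3789823, 30), -1) = Rational(-30, 3789823)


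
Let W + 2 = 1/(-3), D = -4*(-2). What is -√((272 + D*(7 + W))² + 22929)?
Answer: -√1067545/3 ≈ -344.41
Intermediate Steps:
D = 8
W = -7/3 (W = -2 + 1/(-3) = -2 - ⅓ = -7/3 ≈ -2.3333)
-√((272 + D*(7 + W))² + 22929) = -√((272 + 8*(7 - 7/3))² + 22929) = -√((272 + 8*(14/3))² + 22929) = -√((272 + 112/3)² + 22929) = -√((928/3)² + 22929) = -√(861184/9 + 22929) = -√(1067545/9) = -√1067545/3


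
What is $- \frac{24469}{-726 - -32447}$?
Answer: $- \frac{24469}{31721} \approx -0.77138$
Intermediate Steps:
$- \frac{24469}{-726 - -32447} = - \frac{24469}{-726 + 32447} = - \frac{24469}{31721}$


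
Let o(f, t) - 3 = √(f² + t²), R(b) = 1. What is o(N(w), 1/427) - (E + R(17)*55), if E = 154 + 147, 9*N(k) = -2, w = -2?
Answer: -353 + √729397/3843 ≈ -352.78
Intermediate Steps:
N(k) = -2/9 (N(k) = (⅑)*(-2) = -2/9)
E = 301
o(f, t) = 3 + √(f² + t²)
o(N(w), 1/427) - (E + R(17)*55) = (3 + √((-2/9)² + (1/427)²)) - (301 + 1*55) = (3 + √(4/81 + (1/427)²)) - (301 + 55) = (3 + √(4/81 + 1/182329)) - 1*356 = (3 + √(729397/14768649)) - 356 = (3 + √729397/3843) - 356 = -353 + √729397/3843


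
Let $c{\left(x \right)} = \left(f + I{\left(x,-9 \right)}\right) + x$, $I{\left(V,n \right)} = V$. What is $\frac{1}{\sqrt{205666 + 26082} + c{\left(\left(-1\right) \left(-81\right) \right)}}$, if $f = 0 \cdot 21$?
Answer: $- \frac{81}{102752} + \frac{\sqrt{57937}}{102752} \approx 0.0015542$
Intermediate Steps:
$f = 0$
$c{\left(x \right)} = 2 x$ ($c{\left(x \right)} = \left(0 + x\right) + x = x + x = 2 x$)
$\frac{1}{\sqrt{205666 + 26082} + c{\left(\left(-1\right) \left(-81\right) \right)}} = \frac{1}{\sqrt{205666 + 26082} + 2 \left(\left(-1\right) \left(-81\right)\right)} = \frac{1}{\sqrt{231748} + 2 \cdot 81} = \frac{1}{2 \sqrt{57937} + 162} = \frac{1}{162 + 2 \sqrt{57937}}$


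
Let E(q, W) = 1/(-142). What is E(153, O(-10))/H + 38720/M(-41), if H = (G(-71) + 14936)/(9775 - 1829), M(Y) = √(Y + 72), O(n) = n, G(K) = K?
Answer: -3973/1055415 + 38720*√31/31 ≈ 6954.3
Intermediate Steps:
M(Y) = √(72 + Y)
E(q, W) = -1/142
H = 14865/7946 (H = (-71 + 14936)/(9775 - 1829) = 14865/7946 ≈ 1.8708)
E(153, O(-10))/H + 38720/M(-41) = -1/(142*14865/7946) + 38720/(√(72 - 41)) = -1/142*7946/14865 + 38720/(√31) = -3973/1055415 + 38720*(√31/31) = -3973/1055415 + 38720*√31/31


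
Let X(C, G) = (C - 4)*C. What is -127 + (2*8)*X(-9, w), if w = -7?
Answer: 1745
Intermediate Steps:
X(C, G) = C*(-4 + C) (X(C, G) = (-4 + C)*C = C*(-4 + C))
-127 + (2*8)*X(-9, w) = -127 + (2*8)*(-9*(-4 - 9)) = -127 + 16*(-9*(-13)) = -127 + 16*117 = -127 + 1872 = 1745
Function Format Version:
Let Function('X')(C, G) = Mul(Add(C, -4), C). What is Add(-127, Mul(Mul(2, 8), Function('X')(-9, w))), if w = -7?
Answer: 1745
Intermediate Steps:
Function('X')(C, G) = Mul(C, Add(-4, C)) (Function('X')(C, G) = Mul(Add(-4, C), C) = Mul(C, Add(-4, C)))
Add(-127, Mul(Mul(2, 8), Function('X')(-9, w))) = Add(-127, Mul(Mul(2, 8), Mul(-9, Add(-4, -9)))) = Add(-127, Mul(16, Mul(-9, -13))) = Add(-127, Mul(16, 117)) = Add(-127, 1872) = 1745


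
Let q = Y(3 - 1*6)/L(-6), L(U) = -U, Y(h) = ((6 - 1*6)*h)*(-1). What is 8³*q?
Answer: 0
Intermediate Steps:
Y(h) = 0 (Y(h) = ((6 - 6)*h)*(-1) = (0*h)*(-1) = 0*(-1) = 0)
q = 0 (q = 0/((-1*(-6))) = 0/6 = 0*(⅙) = 0)
8³*q = 8³*0 = 512*0 = 0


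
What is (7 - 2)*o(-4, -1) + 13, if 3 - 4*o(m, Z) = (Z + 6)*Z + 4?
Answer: 18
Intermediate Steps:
o(m, Z) = -1/4 - Z*(6 + Z)/4 (o(m, Z) = 3/4 - ((Z + 6)*Z + 4)/4 = 3/4 - ((6 + Z)*Z + 4)/4 = 3/4 - (Z*(6 + Z) + 4)/4 = 3/4 - (4 + Z*(6 + Z))/4 = 3/4 + (-1 - Z*(6 + Z)/4) = -1/4 - Z*(6 + Z)/4)
(7 - 2)*o(-4, -1) + 13 = (7 - 2)*(-1/4 - 3/2*(-1) - 1/4*(-1)**2) + 13 = 5*(-1/4 + 3/2 - 1/4*1) + 13 = 5*(-1/4 + 3/2 - 1/4) + 13 = 5*1 + 13 = 5 + 13 = 18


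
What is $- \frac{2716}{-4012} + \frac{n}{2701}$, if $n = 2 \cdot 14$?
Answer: $\frac{1862063}{2709103} \approx 0.68734$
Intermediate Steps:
$n = 28$
$- \frac{2716}{-4012} + \frac{n}{2701} = - \frac{2716}{-4012} + \frac{28}{2701} = \left(-2716\right) \left(- \frac{1}{4012}\right) + 28 \cdot \frac{1}{2701} = \frac{679}{1003} + \frac{28}{2701} = \frac{1862063}{2709103}$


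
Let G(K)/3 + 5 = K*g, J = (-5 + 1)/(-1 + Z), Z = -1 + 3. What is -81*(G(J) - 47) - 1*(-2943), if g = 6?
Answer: 13797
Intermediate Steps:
Z = 2
J = -4 (J = (-5 + 1)/(-1 + 2) = -4/1 = -4*1 = -4)
G(K) = -15 + 18*K (G(K) = -15 + 3*(K*6) = -15 + 3*(6*K) = -15 + 18*K)
-81*(G(J) - 47) - 1*(-2943) = -81*((-15 + 18*(-4)) - 47) - 1*(-2943) = -81*((-15 - 72) - 47) + 2943 = -81*(-87 - 47) + 2943 = -81*(-134) + 2943 = 10854 + 2943 = 13797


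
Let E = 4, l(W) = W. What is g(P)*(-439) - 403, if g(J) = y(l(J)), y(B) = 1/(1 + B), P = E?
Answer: -2454/5 ≈ -490.80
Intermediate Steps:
P = 4
g(J) = 1/(1 + J)
g(P)*(-439) - 403 = -439/(1 + 4) - 403 = -439/5 - 403 = -2454/5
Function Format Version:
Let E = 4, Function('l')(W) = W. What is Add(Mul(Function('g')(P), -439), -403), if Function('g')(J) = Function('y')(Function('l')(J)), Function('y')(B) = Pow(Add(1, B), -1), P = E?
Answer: Rational(-2454, 5) ≈ -490.80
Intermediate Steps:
P = 4
Function('g')(J) = Pow(Add(1, J), -1)
Add(Mul(Function('g')(P), -439), -403) = Add(Mul(Pow(Add(1, 4), -1), -439), -403) = Add(Mul(Pow(5, -1), -439), -403) = Add(Mul(Rational(1, 5), -439), -403) = Add(Rational(-439, 5), -403) = Rational(-2454, 5)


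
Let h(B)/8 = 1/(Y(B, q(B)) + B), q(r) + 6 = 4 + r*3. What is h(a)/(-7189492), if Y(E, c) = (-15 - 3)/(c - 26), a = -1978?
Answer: 5962/10598046333557 ≈ 5.6256e-10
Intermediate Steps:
q(r) = -2 + 3*r (q(r) = -6 + (4 + r*3) = -6 + (4 + 3*r) = -2 + 3*r)
Y(E, c) = -18/(-26 + c)
h(B) = 8/(B - 18/(-28 + 3*B)) (h(B) = 8/(-18/(-26 + (-2 + 3*B)) + B) = 8/(-18/(-28 + 3*B) + B) = 8/(B - 18/(-28 + 3*B)))
h(a)/(-7189492) = (8*(-28 + 3*(-1978))/(-18 - 1978*(-28 + 3*(-1978))))/(-7189492) = (8*(-28 - 5934)/(-18 - 1978*(-28 - 5934)))*(-1/7189492) = (8*(-5962)/(-18 - 1978*(-5962)))*(-1/7189492) = (8*(-5962)/(-18 + 11792836))*(-1/7189492) = (8*(-5962)/11792818)*(-1/7189492) = (8*(1/11792818)*(-5962))*(-1/7189492) = -23848/5896409*(-1/7189492) = 5962/10598046333557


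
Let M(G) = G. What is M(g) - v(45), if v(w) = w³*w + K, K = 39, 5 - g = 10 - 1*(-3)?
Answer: -4100672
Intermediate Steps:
g = -8 (g = 5 - (10 - 1*(-3)) = 5 - (10 + 3) = 5 - 1*13 = 5 - 13 = -8)
v(w) = 39 + w⁴ (v(w) = w³*w + 39 = w⁴ + 39 = 39 + w⁴)
M(g) - v(45) = -8 - (39 + 45⁴) = -8 - (39 + 4100625) = -8 - 1*4100664 = -8 - 4100664 = -4100672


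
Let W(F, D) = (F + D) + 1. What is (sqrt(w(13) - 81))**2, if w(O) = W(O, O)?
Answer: -54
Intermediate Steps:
W(F, D) = 1 + D + F (W(F, D) = (D + F) + 1 = 1 + D + F)
w(O) = 1 + 2*O (w(O) = 1 + O + O = 1 + 2*O)
(sqrt(w(13) - 81))**2 = (sqrt((1 + 2*13) - 81))**2 = (sqrt((1 + 26) - 81))**2 = (sqrt(27 - 81))**2 = (sqrt(-54))**2 = (3*I*sqrt(6))**2 = -54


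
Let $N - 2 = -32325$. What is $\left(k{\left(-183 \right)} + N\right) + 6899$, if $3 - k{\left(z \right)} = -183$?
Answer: $-25238$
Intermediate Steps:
$N = -32323$ ($N = 2 - 32325 = -32323$)
$k{\left(z \right)} = 186$ ($k{\left(z \right)} = 3 - -183 = 3 + 183 = 186$)
$\left(k{\left(-183 \right)} + N\right) + 6899 = \left(186 - 32323\right) + 6899 = -32137 + 6899 = -25238$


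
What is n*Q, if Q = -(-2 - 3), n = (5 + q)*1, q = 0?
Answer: 25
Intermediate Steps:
n = 5 (n = (5 + 0)*1 = 5*1 = 5)
Q = 5 (Q = -1*(-5) = 5)
n*Q = 5*5 = 25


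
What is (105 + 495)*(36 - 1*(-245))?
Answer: 168600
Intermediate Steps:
(105 + 495)*(36 - 1*(-245)) = 600*(36 + 245) = 600*281 = 168600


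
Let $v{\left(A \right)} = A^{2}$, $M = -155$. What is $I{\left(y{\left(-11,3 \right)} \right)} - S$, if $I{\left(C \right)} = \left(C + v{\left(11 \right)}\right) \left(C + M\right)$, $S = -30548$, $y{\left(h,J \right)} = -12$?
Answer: $12345$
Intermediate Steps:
$I{\left(C \right)} = \left(-155 + C\right) \left(121 + C\right)$ ($I{\left(C \right)} = \left(C + 11^{2}\right) \left(C - 155\right) = \left(C + 121\right) \left(-155 + C\right) = \left(121 + C\right) \left(-155 + C\right) = \left(-155 + C\right) \left(121 + C\right)$)
$I{\left(y{\left(-11,3 \right)} \right)} - S = \left(-18755 + \left(-12\right)^{2} - -408\right) - -30548 = \left(-18755 + 144 + 408\right) + 30548 = -18203 + 30548 = 12345$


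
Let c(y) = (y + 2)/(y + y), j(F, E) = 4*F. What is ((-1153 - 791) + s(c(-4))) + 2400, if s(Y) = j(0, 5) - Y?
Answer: 1823/4 ≈ 455.75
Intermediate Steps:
c(y) = (2 + y)/(2*y) (c(y) = (2 + y)/((2*y)) = (2 + y)*(1/(2*y)) = (2 + y)/(2*y))
s(Y) = -Y (s(Y) = 4*0 - Y = 0 - Y = -Y)
((-1153 - 791) + s(c(-4))) + 2400 = ((-1153 - 791) - (2 - 4)/(2*(-4))) + 2400 = (-1944 - (-1)*(-2)/(2*4)) + 2400 = (-1944 - 1*¼) + 2400 = (-1944 - ¼) + 2400 = -7777/4 + 2400 = 1823/4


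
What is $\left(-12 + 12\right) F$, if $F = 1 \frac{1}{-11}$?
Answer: $0$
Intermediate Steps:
$F = - \frac{1}{11}$ ($F = 1 \left(- \frac{1}{11}\right) = - \frac{1}{11} \approx -0.090909$)
$\left(-12 + 12\right) F = \left(-12 + 12\right) \left(- \frac{1}{11}\right) = 0 \left(- \frac{1}{11}\right) = 0$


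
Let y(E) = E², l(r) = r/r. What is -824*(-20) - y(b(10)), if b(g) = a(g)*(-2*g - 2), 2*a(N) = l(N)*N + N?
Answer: -31920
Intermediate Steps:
l(r) = 1
a(N) = N (a(N) = (1*N + N)/2 = (N + N)/2 = (2*N)/2 = N)
b(g) = g*(-2 - 2*g) (b(g) = g*(-2*g - 2) = g*(-2 - 2*g))
-824*(-20) - y(b(10)) = -824*(-20) - (-2*10*(1 + 10))² = 16480 - (-2*10*11)² = 16480 - 1*(-220)² = 16480 - 1*48400 = 16480 - 48400 = -31920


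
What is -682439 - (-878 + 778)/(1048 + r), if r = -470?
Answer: -197224821/289 ≈ -6.8244e+5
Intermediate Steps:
-682439 - (-878 + 778)/(1048 + r) = -682439 - (-878 + 778)/(1048 - 470) = -682439 - (-100)/578 = -682439 - 1*(-50/289) = -682439 + 50/289 = -197224821/289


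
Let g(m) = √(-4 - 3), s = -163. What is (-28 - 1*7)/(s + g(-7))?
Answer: 5705/26576 + 35*I*√7/26576 ≈ 0.21467 + 0.0034844*I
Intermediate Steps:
g(m) = I*√7 (g(m) = √(-7) = I*√7)
(-28 - 1*7)/(s + g(-7)) = (-28 - 1*7)/(-163 + I*√7) = (-28 - 7)/(-163 + I*√7) = -35/(-163 + I*√7)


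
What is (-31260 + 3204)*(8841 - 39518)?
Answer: 860673912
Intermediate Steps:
(-31260 + 3204)*(8841 - 39518) = -28056*(-30677) = 860673912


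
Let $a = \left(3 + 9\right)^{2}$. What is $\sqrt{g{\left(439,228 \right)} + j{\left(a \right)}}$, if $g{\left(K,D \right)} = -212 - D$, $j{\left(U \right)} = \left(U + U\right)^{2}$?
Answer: $2 \sqrt{20626} \approx 287.24$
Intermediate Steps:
$a = 144$ ($a = 12^{2} = 144$)
$j{\left(U \right)} = 4 U^{2}$ ($j{\left(U \right)} = \left(2 U\right)^{2} = 4 U^{2}$)
$\sqrt{g{\left(439,228 \right)} + j{\left(a \right)}} = \sqrt{\left(-212 - 228\right) + 4 \cdot 144^{2}} = \sqrt{\left(-212 - 228\right) + 4 \cdot 20736} = \sqrt{-440 + 82944} = \sqrt{82504} = 2 \sqrt{20626}$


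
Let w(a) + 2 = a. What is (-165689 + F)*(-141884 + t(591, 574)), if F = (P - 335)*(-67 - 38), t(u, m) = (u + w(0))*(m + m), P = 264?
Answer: -84542527392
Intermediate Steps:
w(a) = -2 + a
t(u, m) = 2*m*(-2 + u) (t(u, m) = (u + (-2 + 0))*(m + m) = (u - 2)*(2*m) = (-2 + u)*(2*m) = 2*m*(-2 + u))
F = 7455 (F = (264 - 335)*(-67 - 38) = -71*(-105) = 7455)
(-165689 + F)*(-141884 + t(591, 574)) = (-165689 + 7455)*(-141884 + 2*574*(-2 + 591)) = -158234*(-141884 + 2*574*589) = -158234*(-141884 + 676172) = -158234*534288 = -84542527392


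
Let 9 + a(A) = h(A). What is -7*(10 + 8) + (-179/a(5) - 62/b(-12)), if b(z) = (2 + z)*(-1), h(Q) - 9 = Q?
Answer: -168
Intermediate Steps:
h(Q) = 9 + Q
a(A) = A (a(A) = -9 + (9 + A) = A)
b(z) = -2 - z
-7*(10 + 8) + (-179/a(5) - 62/b(-12)) = -7*(10 + 8) + (-179/5 - 62/(-2 - 1*(-12))) = -7*18 + (-179*⅕ - 62/(-2 + 12)) = -126 + (-179/5 - 62/10) = -126 + (-179/5 - 62*⅒) = -126 + (-179/5 - 31/5) = -126 - 42 = -168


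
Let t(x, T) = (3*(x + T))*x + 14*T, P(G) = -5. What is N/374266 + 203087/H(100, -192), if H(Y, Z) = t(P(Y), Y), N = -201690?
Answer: -38006800696/4678325 ≈ -8124.0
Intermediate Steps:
t(x, T) = 14*T + x*(3*T + 3*x) (t(x, T) = (3*(T + x))*x + 14*T = (3*T + 3*x)*x + 14*T = x*(3*T + 3*x) + 14*T = 14*T + x*(3*T + 3*x))
H(Y, Z) = 75 - Y (H(Y, Z) = 3*(-5)² + 14*Y + 3*Y*(-5) = 3*25 + 14*Y - 15*Y = 75 + 14*Y - 15*Y = 75 - Y)
N/374266 + 203087/H(100, -192) = -201690/374266 + 203087/(75 - 1*100) = -201690*1/374266 + 203087/(75 - 100) = -100845/187133 + 203087/(-25) = -100845/187133 + 203087*(-1/25) = -100845/187133 - 203087/25 = -38006800696/4678325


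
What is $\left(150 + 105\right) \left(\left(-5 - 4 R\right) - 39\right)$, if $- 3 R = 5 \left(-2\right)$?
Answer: $-14620$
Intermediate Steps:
$R = \frac{10}{3}$ ($R = - \frac{5 \left(-2\right)}{3} = \left(- \frac{1}{3}\right) \left(-10\right) = \frac{10}{3} \approx 3.3333$)
$\left(150 + 105\right) \left(\left(-5 - 4 R\right) - 39\right) = \left(150 + 105\right) \left(\left(-5 - \frac{40}{3}\right) - 39\right) = 255 \left(\left(-5 - \frac{40}{3}\right) - 39\right) = 255 \left(- \frac{55}{3} - 39\right) = 255 \left(- \frac{172}{3}\right) = -14620$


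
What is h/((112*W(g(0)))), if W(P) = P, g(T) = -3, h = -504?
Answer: 3/2 ≈ 1.5000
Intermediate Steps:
h/((112*W(g(0)))) = -504/(112*(-3)) = -504/(-336) = -504*(-1/336) = 3/2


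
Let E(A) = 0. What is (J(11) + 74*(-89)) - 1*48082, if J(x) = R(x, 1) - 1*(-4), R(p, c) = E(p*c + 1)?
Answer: -54664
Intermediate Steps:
R(p, c) = 0
J(x) = 4 (J(x) = 0 - 1*(-4) = 0 + 4 = 4)
(J(11) + 74*(-89)) - 1*48082 = (4 + 74*(-89)) - 1*48082 = (4 - 6586) - 48082 = -6582 - 48082 = -54664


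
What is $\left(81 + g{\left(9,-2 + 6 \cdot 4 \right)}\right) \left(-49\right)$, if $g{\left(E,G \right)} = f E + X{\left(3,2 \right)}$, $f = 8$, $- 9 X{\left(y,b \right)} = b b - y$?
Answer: $- \frac{67424}{9} \approx -7491.6$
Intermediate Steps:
$X{\left(y,b \right)} = - \frac{b^{2}}{9} + \frac{y}{9}$ ($X{\left(y,b \right)} = - \frac{b b - y}{9} = - \frac{b^{2} - y}{9} = - \frac{b^{2}}{9} + \frac{y}{9}$)
$g{\left(E,G \right)} = - \frac{1}{9} + 8 E$ ($g{\left(E,G \right)} = 8 E + \left(- \frac{2^{2}}{9} + \frac{1}{9} \cdot 3\right) = 8 E + \left(\left(- \frac{1}{9}\right) 4 + \frac{1}{3}\right) = 8 E + \left(- \frac{4}{9} + \frac{1}{3}\right) = 8 E - \frac{1}{9} = - \frac{1}{9} + 8 E$)
$\left(81 + g{\left(9,-2 + 6 \cdot 4 \right)}\right) \left(-49\right) = \left(81 + \left(- \frac{1}{9} + 8 \cdot 9\right)\right) \left(-49\right) = \left(81 + \left(- \frac{1}{9} + 72\right)\right) \left(-49\right) = \left(81 + \frac{647}{9}\right) \left(-49\right) = \frac{1376}{9} \left(-49\right) = - \frac{67424}{9}$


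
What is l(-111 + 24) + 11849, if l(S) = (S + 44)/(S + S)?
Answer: 2061769/174 ≈ 11849.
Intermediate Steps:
l(S) = (44 + S)/(2*S) (l(S) = (44 + S)/((2*S)) = (44 + S)*(1/(2*S)) = (44 + S)/(2*S))
l(-111 + 24) + 11849 = (44 + (-111 + 24))/(2*(-111 + 24)) + 11849 = (½)*(44 - 87)/(-87) + 11849 = (½)*(-1/87)*(-43) + 11849 = 43/174 + 11849 = 2061769/174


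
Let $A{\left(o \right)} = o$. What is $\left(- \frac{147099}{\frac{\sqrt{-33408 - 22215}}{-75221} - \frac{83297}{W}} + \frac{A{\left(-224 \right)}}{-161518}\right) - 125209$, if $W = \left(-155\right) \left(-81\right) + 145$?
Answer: $\frac{- 18345609955900 \sqrt{55623} + 7429773932453089129 i}{11537 \left(- 6265683637 i + 12700 \sqrt{55623}\right)} \approx -1.0278 \cdot 10^{5} - 10.721 i$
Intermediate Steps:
$W = 12700$ ($W = 12555 + 145 = 12700$)
$\left(- \frac{147099}{\frac{\sqrt{-33408 - 22215}}{-75221} - \frac{83297}{W}} + \frac{A{\left(-224 \right)}}{-161518}\right) - 125209 = \left(- \frac{147099}{\frac{\sqrt{-33408 - 22215}}{-75221} - \frac{83297}{12700}} - \frac{224}{-161518}\right) - 125209 = \left(- \frac{147099}{\sqrt{-55623} \left(- \frac{1}{75221}\right) - \frac{83297}{12700}} - - \frac{16}{11537}\right) - 125209 = \left(- \frac{147099}{i \sqrt{55623} \left(- \frac{1}{75221}\right) - \frac{83297}{12700}} + \frac{16}{11537}\right) - 125209 = \left(- \frac{147099}{- \frac{i \sqrt{55623}}{75221} - \frac{83297}{12700}} + \frac{16}{11537}\right) - 125209 = \left(- \frac{147099}{- \frac{83297}{12700} - \frac{i \sqrt{55623}}{75221}} + \frac{16}{11537}\right) - 125209 = \left(\frac{16}{11537} - \frac{147099}{- \frac{83297}{12700} - \frac{i \sqrt{55623}}{75221}}\right) - 125209 = - \frac{1444536217}{11537} - \frac{147099}{- \frac{83297}{12700} - \frac{i \sqrt{55623}}{75221}}$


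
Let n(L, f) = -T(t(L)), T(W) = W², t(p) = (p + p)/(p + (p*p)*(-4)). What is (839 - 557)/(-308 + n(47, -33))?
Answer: -1643543/1795076 ≈ -0.91558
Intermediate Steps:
t(p) = 2*p/(p - 4*p²) (t(p) = (2*p)/(p + p²*(-4)) = (2*p)/(p - 4*p²) = 2*p/(p - 4*p²))
n(L, f) = -4/(-1 + 4*L)² (n(L, f) = -(-2/(-1 + 4*L))² = -4/(-1 + 4*L)²)
(839 - 557)/(-308 + n(47, -33)) = (839 - 557)/(-308 - 4/(-1 + 4*47)²) = 282/(-308 - 4/(-1 + 188)²) = 282/(-308 - 4/187²) = 282/(-308 - 4*1/34969) = 282/(-308 - 4/34969) = 282/(-10770456/34969) = 282*(-34969/10770456) = -1643543/1795076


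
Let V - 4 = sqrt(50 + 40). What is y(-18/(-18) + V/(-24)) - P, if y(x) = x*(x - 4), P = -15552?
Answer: 4478261/288 + 7*sqrt(10)/24 ≈ 15550.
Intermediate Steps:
V = 4 + 3*sqrt(10) (V = 4 + sqrt(50 + 40) = 4 + sqrt(90) = 4 + 3*sqrt(10) ≈ 13.487)
y(x) = x*(-4 + x)
y(-18/(-18) + V/(-24)) - P = (-18/(-18) + (4 + 3*sqrt(10))/(-24))*(-4 + (-18/(-18) + (4 + 3*sqrt(10))/(-24))) - 1*(-15552) = (-18*(-1/18) + (4 + 3*sqrt(10))*(-1/24))*(-4 + (-18*(-1/18) + (4 + 3*sqrt(10))*(-1/24))) + 15552 = (1 + (-1/6 - sqrt(10)/8))*(-4 + (1 + (-1/6 - sqrt(10)/8))) + 15552 = (5/6 - sqrt(10)/8)*(-4 + (5/6 - sqrt(10)/8)) + 15552 = (5/6 - sqrt(10)/8)*(-19/6 - sqrt(10)/8) + 15552 = (-19/6 - sqrt(10)/8)*(5/6 - sqrt(10)/8) + 15552 = 15552 + (-19/6 - sqrt(10)/8)*(5/6 - sqrt(10)/8)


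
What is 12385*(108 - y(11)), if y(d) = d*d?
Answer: -161005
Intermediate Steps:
y(d) = d²
12385*(108 - y(11)) = 12385*(108 - 1*11²) = 12385*(108 - 1*121) = 12385*(108 - 121) = 12385*(-13) = -161005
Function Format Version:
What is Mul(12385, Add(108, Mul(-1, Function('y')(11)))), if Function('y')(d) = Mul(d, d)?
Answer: -161005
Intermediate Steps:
Function('y')(d) = Pow(d, 2)
Mul(12385, Add(108, Mul(-1, Function('y')(11)))) = Mul(12385, Add(108, Mul(-1, Pow(11, 2)))) = Mul(12385, Add(108, Mul(-1, 121))) = Mul(12385, Add(108, -121)) = Mul(12385, -13) = -161005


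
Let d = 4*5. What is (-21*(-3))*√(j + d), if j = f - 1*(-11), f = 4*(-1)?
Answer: 189*√3 ≈ 327.36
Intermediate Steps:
f = -4
d = 20
j = 7 (j = -4 - 1*(-11) = -4 + 11 = 7)
(-21*(-3))*√(j + d) = (-21*(-3))*√(7 + 20) = 63*√27 = 63*(3*√3) = 189*√3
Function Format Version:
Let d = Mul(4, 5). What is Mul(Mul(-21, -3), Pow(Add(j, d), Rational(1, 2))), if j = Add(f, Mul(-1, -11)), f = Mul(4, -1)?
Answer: Mul(189, Pow(3, Rational(1, 2))) ≈ 327.36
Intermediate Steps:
f = -4
d = 20
j = 7 (j = Add(-4, Mul(-1, -11)) = Add(-4, 11) = 7)
Mul(Mul(-21, -3), Pow(Add(j, d), Rational(1, 2))) = Mul(Mul(-21, -3), Pow(Add(7, 20), Rational(1, 2))) = Mul(63, Pow(27, Rational(1, 2))) = Mul(63, Mul(3, Pow(3, Rational(1, 2)))) = Mul(189, Pow(3, Rational(1, 2)))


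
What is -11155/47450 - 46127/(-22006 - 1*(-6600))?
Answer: 100843611/36550735 ≈ 2.7590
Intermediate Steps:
-11155/47450 - 46127/(-22006 - 1*(-6600)) = -11155*1/47450 - 46127/(-22006 + 6600) = -2231/9490 - 46127/(-15406) = -2231/9490 - 46127*(-1/15406) = -2231/9490 + 46127/15406 = 100843611/36550735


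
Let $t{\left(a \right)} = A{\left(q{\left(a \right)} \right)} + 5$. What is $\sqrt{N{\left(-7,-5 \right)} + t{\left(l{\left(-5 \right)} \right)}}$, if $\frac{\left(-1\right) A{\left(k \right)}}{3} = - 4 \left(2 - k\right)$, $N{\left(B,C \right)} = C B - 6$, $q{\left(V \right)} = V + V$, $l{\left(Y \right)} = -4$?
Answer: $\sqrt{154} \approx 12.41$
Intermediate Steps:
$q{\left(V \right)} = 2 V$
$N{\left(B,C \right)} = -6 + B C$ ($N{\left(B,C \right)} = B C - 6 = -6 + B C$)
$A{\left(k \right)} = 24 - 12 k$ ($A{\left(k \right)} = - 3 \left(- 4 \left(2 - k\right)\right) = - 3 \left(-8 + 4 k\right) = 24 - 12 k$)
$t{\left(a \right)} = 29 - 24 a$ ($t{\left(a \right)} = \left(24 - 12 \cdot 2 a\right) + 5 = \left(24 - 24 a\right) + 5 = 29 - 24 a$)
$\sqrt{N{\left(-7,-5 \right)} + t{\left(l{\left(-5 \right)} \right)}} = \sqrt{\left(-6 - -35\right) + \left(29 - -96\right)} = \sqrt{\left(-6 + 35\right) + \left(29 + 96\right)} = \sqrt{29 + 125} = \sqrt{154}$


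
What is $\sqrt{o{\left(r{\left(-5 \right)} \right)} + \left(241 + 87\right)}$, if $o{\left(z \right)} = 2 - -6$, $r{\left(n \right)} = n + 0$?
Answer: $4 \sqrt{21} \approx 18.33$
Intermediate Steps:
$r{\left(n \right)} = n$
$o{\left(z \right)} = 8$ ($o{\left(z \right)} = 2 + 6 = 8$)
$\sqrt{o{\left(r{\left(-5 \right)} \right)} + \left(241 + 87\right)} = \sqrt{8 + \left(241 + 87\right)} = \sqrt{8 + 328} = \sqrt{336} = 4 \sqrt{21}$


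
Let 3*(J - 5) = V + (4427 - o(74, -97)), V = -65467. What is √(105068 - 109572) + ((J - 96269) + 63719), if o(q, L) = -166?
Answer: -158509/3 + 2*I*√1126 ≈ -52836.0 + 67.112*I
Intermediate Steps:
J = -60859/3 (J = 5 + (-65467 + (4427 - 1*(-166)))/3 = 5 + (-65467 + (4427 + 166))/3 = 5 + (-65467 + 4593)/3 = 5 + (⅓)*(-60874) = 5 - 60874/3 = -60859/3 ≈ -20286.)
√(105068 - 109572) + ((J - 96269) + 63719) = √(105068 - 109572) + ((-60859/3 - 96269) + 63719) = √(-4504) + (-349666/3 + 63719) = 2*I*√1126 - 158509/3 = -158509/3 + 2*I*√1126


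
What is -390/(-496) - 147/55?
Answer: -25731/13640 ≈ -1.8864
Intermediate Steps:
-390/(-496) - 147/55 = -390*(-1/496) - 147*1/55 = 195/248 - 147/55 = -25731/13640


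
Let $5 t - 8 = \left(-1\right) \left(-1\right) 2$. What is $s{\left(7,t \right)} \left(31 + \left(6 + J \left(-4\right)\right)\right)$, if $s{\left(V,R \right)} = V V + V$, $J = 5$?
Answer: $952$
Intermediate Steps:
$t = 2$ ($t = \frac{8}{5} + \frac{\left(-1\right) \left(-1\right) 2}{5} = \frac{8}{5} + \frac{1 \cdot 2}{5} = \frac{8}{5} + \frac{1}{5} \cdot 2 = \frac{8}{5} + \frac{2}{5} = 2$)
$s{\left(V,R \right)} = V + V^{2}$ ($s{\left(V,R \right)} = V^{2} + V = V + V^{2}$)
$s{\left(7,t \right)} \left(31 + \left(6 + J \left(-4\right)\right)\right) = 7 \left(1 + 7\right) \left(31 + \left(6 + 5 \left(-4\right)\right)\right) = 7 \cdot 8 \left(31 + \left(6 - 20\right)\right) = 56 \left(31 - 14\right) = 56 \cdot 17 = 952$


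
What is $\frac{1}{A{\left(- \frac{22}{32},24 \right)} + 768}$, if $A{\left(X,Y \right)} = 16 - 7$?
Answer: $\frac{1}{777} \approx 0.001287$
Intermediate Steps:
$A{\left(X,Y \right)} = 9$ ($A{\left(X,Y \right)} = 16 - 7 = 9$)
$\frac{1}{A{\left(- \frac{22}{32},24 \right)} + 768} = \frac{1}{9 + 768} = \frac{1}{777}$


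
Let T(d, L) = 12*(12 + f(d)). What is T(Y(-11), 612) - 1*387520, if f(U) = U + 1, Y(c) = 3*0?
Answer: -387364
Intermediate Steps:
Y(c) = 0
f(U) = 1 + U
T(d, L) = 156 + 12*d (T(d, L) = 12*(12 + (1 + d)) = 12*(13 + d) = 156 + 12*d)
T(Y(-11), 612) - 1*387520 = (156 + 12*0) - 1*387520 = (156 + 0) - 387520 = 156 - 387520 = -387364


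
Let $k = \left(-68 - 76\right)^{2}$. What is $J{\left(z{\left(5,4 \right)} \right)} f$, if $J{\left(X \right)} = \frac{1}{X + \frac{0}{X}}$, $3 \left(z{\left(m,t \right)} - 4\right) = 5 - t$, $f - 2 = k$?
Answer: $\frac{62214}{13} \approx 4785.7$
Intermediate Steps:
$k = 20736$ ($k = \left(-144\right)^{2} = 20736$)
$f = 20738$ ($f = 2 + 20736 = 20738$)
$z{\left(m,t \right)} = \frac{17}{3} - \frac{t}{3}$ ($z{\left(m,t \right)} = 4 + \frac{5 - t}{3} = 4 - \left(- \frac{5}{3} + \frac{t}{3}\right) = \frac{17}{3} - \frac{t}{3}$)
$J{\left(X \right)} = \frac{1}{X}$ ($J{\left(X \right)} = \frac{1}{X + 0} = \frac{1}{X}$)
$J{\left(z{\left(5,4 \right)} \right)} f = \frac{1}{\frac{17}{3} - \frac{4}{3}} \cdot 20738 = \frac{1}{\frac{13}{3}} \cdot 20738 = \frac{3}{13} \cdot 20738 = \frac{62214}{13}$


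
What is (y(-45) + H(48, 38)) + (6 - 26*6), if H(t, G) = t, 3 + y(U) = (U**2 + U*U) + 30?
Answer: 3975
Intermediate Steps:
y(U) = 27 + 2*U**2 (y(U) = -3 + ((U**2 + U*U) + 30) = -3 + ((U**2 + U**2) + 30) = -3 + (2*U**2 + 30) = -3 + (30 + 2*U**2) = 27 + 2*U**2)
(y(-45) + H(48, 38)) + (6 - 26*6) = ((27 + 2*(-45)**2) + 48) + (6 - 26*6) = ((27 + 2*2025) + 48) + (6 - 156) = ((27 + 4050) + 48) - 150 = (4077 + 48) - 150 = 4125 - 150 = 3975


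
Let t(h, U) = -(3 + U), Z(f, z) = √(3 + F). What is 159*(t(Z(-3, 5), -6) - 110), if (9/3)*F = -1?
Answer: -17013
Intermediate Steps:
F = -⅓ (F = (⅓)*(-1) = -⅓ ≈ -0.33333)
Z(f, z) = 2*√6/3 (Z(f, z) = √(3 - ⅓) = √(8/3) = 2*√6/3)
t(h, U) = -3 - U
159*(t(Z(-3, 5), -6) - 110) = 159*((-3 - 1*(-6)) - 110) = 159*((-3 + 6) - 110) = 159*(3 - 110) = 159*(-107) = -17013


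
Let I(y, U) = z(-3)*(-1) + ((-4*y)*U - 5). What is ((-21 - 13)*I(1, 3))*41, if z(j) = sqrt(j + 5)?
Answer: 23698 + 1394*sqrt(2) ≈ 25669.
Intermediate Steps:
z(j) = sqrt(5 + j)
I(y, U) = -5 - sqrt(2) - 4*U*y (I(y, U) = sqrt(5 - 3)*(-1) + ((-4*y)*U - 5) = sqrt(2)*(-1) + (-4*U*y - 5) = -sqrt(2) + (-5 - 4*U*y) = -5 - sqrt(2) - 4*U*y)
((-21 - 13)*I(1, 3))*41 = ((-21 - 13)*(-5 - sqrt(2) - 4*3*1))*41 = -34*(-5 - sqrt(2) - 12)*41 = -34*(-17 - sqrt(2))*41 = (578 + 34*sqrt(2))*41 = 23698 + 1394*sqrt(2)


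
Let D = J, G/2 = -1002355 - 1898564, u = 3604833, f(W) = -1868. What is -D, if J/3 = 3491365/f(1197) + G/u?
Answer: 4198875200143/748203116 ≈ 5611.9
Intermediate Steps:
G = -5801838 (G = 2*(-1002355 - 1898564) = 2*(-2900919) = -5801838)
J = -4198875200143/748203116 (J = 3*(3491365/(-1868) - 5801838/3604833) = 3*(3491365*(-1/1868) - 5801838*1/3604833) = 3*(-3491365/1868 - 1933946/1201611) = 3*(-4198875200143/2244609348) = -4198875200143/748203116 ≈ -5611.9)
D = -4198875200143/748203116 ≈ -5611.9
-D = -1*(-4198875200143/748203116) = 4198875200143/748203116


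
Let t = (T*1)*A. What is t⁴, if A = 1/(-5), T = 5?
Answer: 1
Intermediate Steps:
A = -⅕ ≈ -0.20000
t = -1 (t = (5*1)*(-⅕) = 5*(-⅕) = -1)
t⁴ = (-1)⁴ = 1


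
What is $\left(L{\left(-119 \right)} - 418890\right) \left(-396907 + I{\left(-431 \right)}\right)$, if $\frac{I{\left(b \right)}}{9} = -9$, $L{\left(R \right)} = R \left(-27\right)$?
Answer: $165018780876$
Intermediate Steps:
$L{\left(R \right)} = - 27 R$
$I{\left(b \right)} = -81$ ($I{\left(b \right)} = 9 \left(-9\right) = -81$)
$\left(L{\left(-119 \right)} - 418890\right) \left(-396907 + I{\left(-431 \right)}\right) = \left(\left(-27\right) \left(-119\right) - 418890\right) \left(-396907 - 81\right) = \left(3213 - 418890\right) \left(-396988\right) = \left(-415677\right) \left(-396988\right) = 165018780876$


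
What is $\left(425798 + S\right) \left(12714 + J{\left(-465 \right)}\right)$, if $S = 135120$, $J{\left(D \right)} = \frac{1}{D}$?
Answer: $\frac{3316152264262}{465} \approx 7.1315 \cdot 10^{9}$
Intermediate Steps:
$\left(425798 + S\right) \left(12714 + J{\left(-465 \right)}\right) = \left(425798 + 135120\right) \left(12714 + \frac{1}{-465}\right) = 560918 \left(12714 - \frac{1}{465}\right) = 560918 \cdot \frac{5912009}{465} = \frac{3316152264262}{465}$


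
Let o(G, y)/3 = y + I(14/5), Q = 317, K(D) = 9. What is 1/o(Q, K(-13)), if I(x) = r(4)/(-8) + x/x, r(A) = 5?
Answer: 8/225 ≈ 0.035556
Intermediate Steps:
I(x) = 3/8 (I(x) = 5/(-8) + x/x = 5*(-1/8) + 1 = -5/8 + 1 = 3/8)
o(G, y) = 9/8 + 3*y (o(G, y) = 3*(y + 3/8) = 3*(3/8 + y) = 9/8 + 3*y)
1/o(Q, K(-13)) = 1/(9/8 + 3*9) = 1/(9/8 + 27) = 1/(225/8) = 8/225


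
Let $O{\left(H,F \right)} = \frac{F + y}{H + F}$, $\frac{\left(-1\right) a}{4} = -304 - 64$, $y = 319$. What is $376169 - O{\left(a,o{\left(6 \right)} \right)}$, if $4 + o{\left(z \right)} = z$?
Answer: $\frac{554472785}{1474} \approx 3.7617 \cdot 10^{5}$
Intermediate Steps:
$a = 1472$ ($a = - 4 \left(-304 - 64\right) = \left(-4\right) \left(-368\right) = 1472$)
$o{\left(z \right)} = -4 + z$
$O{\left(H,F \right)} = \frac{319 + F}{F + H}$ ($O{\left(H,F \right)} = \frac{F + 319}{H + F} = \frac{319 + F}{F + H}$)
$376169 - O{\left(a,o{\left(6 \right)} \right)} = 376169 - \frac{319 + \left(-4 + 6\right)}{\left(-4 + 6\right) + 1472} = 376169 - \frac{319 + 2}{2 + 1472} = 376169 - \frac{1}{1474} \cdot 321 = 376169 - \frac{321}{1474} = \frac{554472785}{1474}$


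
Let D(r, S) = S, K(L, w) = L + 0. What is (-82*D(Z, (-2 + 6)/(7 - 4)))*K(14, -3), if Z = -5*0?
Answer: -4592/3 ≈ -1530.7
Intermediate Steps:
K(L, w) = L
Z = 0
(-82*D(Z, (-2 + 6)/(7 - 4)))*K(14, -3) = -82*(-2 + 6)/(7 - 4)*14 = -328/3*14 = -4592/3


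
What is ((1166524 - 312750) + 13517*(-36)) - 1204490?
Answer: -837328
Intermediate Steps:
((1166524 - 312750) + 13517*(-36)) - 1204490 = (853774 - 486612) - 1204490 = 367162 - 1204490 = -837328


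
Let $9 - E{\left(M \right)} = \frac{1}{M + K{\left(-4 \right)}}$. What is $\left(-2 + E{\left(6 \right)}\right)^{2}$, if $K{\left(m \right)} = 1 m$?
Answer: $\frac{169}{4} \approx 42.25$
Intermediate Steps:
$K{\left(m \right)} = m$
$E{\left(M \right)} = 9 - \frac{1}{-4 + M}$ ($E{\left(M \right)} = 9 - \frac{1}{M - 4} = 9 - \frac{1}{-4 + M}$)
$\left(-2 + E{\left(6 \right)}\right)^{2} = \left(-2 + \frac{-37 + 9 \cdot 6}{-4 + 6}\right)^{2} = \left(-2 + \frac{-37 + 54}{2}\right)^{2} = \left(-2 + \frac{1}{2} \cdot 17\right)^{2} = \left(-2 + \frac{17}{2}\right)^{2} = \left(\frac{13}{2}\right)^{2} = \frac{169}{4}$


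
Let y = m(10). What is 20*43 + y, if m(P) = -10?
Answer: 850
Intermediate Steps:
y = -10
20*43 + y = 20*43 - 10 = 860 - 10 = 850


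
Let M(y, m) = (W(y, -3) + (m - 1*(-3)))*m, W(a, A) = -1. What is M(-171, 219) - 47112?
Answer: 1287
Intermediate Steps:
M(y, m) = m*(2 + m) (M(y, m) = (-1 + (m - 1*(-3)))*m = (-1 + (m + 3))*m = (-1 + (3 + m))*m = (2 + m)*m = m*(2 + m))
M(-171, 219) - 47112 = 219*(2 + 219) - 47112 = 219*221 - 47112 = 48399 - 47112 = 1287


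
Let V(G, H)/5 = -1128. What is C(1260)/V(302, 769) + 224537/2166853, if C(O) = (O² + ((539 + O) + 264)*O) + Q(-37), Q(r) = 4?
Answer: -1133914056584/1527631365 ≈ -742.27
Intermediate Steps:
V(G, H) = -5640 (V(G, H) = 5*(-1128) = -5640)
C(O) = 4 + O² + O*(803 + O) (C(O) = (O² + ((539 + O) + 264)*O) + 4 = (O² + (803 + O)*O) + 4 = (O² + O*(803 + O)) + 4 = 4 + O² + O*(803 + O))
C(1260)/V(302, 769) + 224537/2166853 = (4 + 2*1260² + 803*1260)/(-5640) + 224537/2166853 = (4 + 2*1587600 + 1011780)*(-1/5640) + 224537*(1/2166853) = (4 + 3175200 + 1011780)*(-1/5640) + 224537/2166853 = 4186984*(-1/5640) + 224537/2166853 = -523373/705 + 224537/2166853 = -1133914056584/1527631365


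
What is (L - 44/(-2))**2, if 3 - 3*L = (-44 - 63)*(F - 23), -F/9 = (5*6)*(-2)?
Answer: 3067830544/9 ≈ 3.4087e+8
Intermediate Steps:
F = 540 (F = -9*5*6*(-2) = -270*(-2) = -9*(-60) = 540)
L = 55322/3 (L = 1 - (-44 - 63)*(540 - 23)/3 = 1 - (-107)*517/3 = 1 - 1/3*(-55319) = 1 + 55319/3 = 55322/3 ≈ 18441.)
(L - 44/(-2))**2 = (55322/3 - 44/(-2))**2 = (55322/3 - 44*(-1/2))**2 = (55322/3 + 22)**2 = (55388/3)**2 = 3067830544/9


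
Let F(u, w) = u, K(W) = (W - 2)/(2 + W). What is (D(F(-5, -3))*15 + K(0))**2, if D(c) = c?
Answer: 5776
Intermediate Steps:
K(W) = (-2 + W)/(2 + W)
(D(F(-5, -3))*15 + K(0))**2 = (-5*15 + (-2 + 0)/(2 + 0))**2 = (-75 - 2/2)**2 = (-75 + (1/2)*(-2))**2 = (-75 - 1)**2 = (-76)**2 = 5776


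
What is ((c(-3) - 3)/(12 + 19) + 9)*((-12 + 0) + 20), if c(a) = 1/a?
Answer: 6616/93 ≈ 71.140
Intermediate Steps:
((c(-3) - 3)/(12 + 19) + 9)*((-12 + 0) + 20) = ((1/(-3) - 3)/(12 + 19) + 9)*((-12 + 0) + 20) = ((-⅓ - 3)/31 + 9)*(-12 + 20) = (-10/3*1/31 + 9)*8 = (-10/93 + 9)*8 = (827/93)*8 = 6616/93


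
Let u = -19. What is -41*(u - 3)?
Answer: 902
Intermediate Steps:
-41*(u - 3) = -41*(-19 - 3) = -41*(-22) = 902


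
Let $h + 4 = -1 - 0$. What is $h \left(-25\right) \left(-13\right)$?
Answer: $-1625$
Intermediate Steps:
$h = -5$ ($h = -4 - 1 = -5$)
$h \left(-25\right) \left(-13\right) = \left(-5\right) \left(-25\right) \left(-13\right) = 125 \left(-13\right) = -1625$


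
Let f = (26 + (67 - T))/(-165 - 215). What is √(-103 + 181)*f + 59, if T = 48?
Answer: 59 - 9*√78/76 ≈ 57.954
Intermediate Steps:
f = -9/76 (f = (26 + (67 - 1*48))/(-165 - 215) = (26 + (67 - 48))/(-380) = (26 + 19)*(-1/380) = 45*(-1/380) = -9/76 ≈ -0.11842)
√(-103 + 181)*f + 59 = √(-103 + 181)*(-9/76) + 59 = √78*(-9/76) + 59 = -9*√78/76 + 59 = 59 - 9*√78/76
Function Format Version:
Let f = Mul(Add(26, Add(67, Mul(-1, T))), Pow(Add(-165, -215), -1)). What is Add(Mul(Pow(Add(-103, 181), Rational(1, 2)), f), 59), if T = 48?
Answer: Add(59, Mul(Rational(-9, 76), Pow(78, Rational(1, 2)))) ≈ 57.954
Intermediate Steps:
f = Rational(-9, 76) (f = Mul(Add(26, Add(67, Mul(-1, 48))), Pow(Add(-165, -215), -1)) = Mul(Add(26, Add(67, -48)), Pow(-380, -1)) = Mul(Add(26, 19), Rational(-1, 380)) = Mul(45, Rational(-1, 380)) = Rational(-9, 76) ≈ -0.11842)
Add(Mul(Pow(Add(-103, 181), Rational(1, 2)), f), 59) = Add(Mul(Pow(Add(-103, 181), Rational(1, 2)), Rational(-9, 76)), 59) = Add(Mul(Pow(78, Rational(1, 2)), Rational(-9, 76)), 59) = Add(Mul(Rational(-9, 76), Pow(78, Rational(1, 2))), 59) = Add(59, Mul(Rational(-9, 76), Pow(78, Rational(1, 2))))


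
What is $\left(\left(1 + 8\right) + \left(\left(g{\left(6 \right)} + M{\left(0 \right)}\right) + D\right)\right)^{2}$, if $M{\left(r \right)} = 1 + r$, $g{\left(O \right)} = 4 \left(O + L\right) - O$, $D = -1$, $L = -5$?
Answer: $49$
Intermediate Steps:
$g{\left(O \right)} = -20 + 3 O$ ($g{\left(O \right)} = 4 \left(O - 5\right) - O = 4 \left(-5 + O\right) - O = \left(-20 + 4 O\right) - O = -20 + 3 O$)
$\left(\left(1 + 8\right) + \left(\left(g{\left(6 \right)} + M{\left(0 \right)}\right) + D\right)\right)^{2} = \left(\left(1 + 8\right) + \left(\left(\left(-20 + 3 \cdot 6\right) + \left(1 + 0\right)\right) - 1\right)\right)^{2} = \left(9 + \left(\left(\left(-20 + 18\right) + 1\right) - 1\right)\right)^{2} = \left(9 + \left(\left(-2 + 1\right) - 1\right)\right)^{2} = \left(9 - 2\right)^{2} = 7^{2} = 49$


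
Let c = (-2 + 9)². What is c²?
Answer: 2401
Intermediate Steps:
c = 49 (c = 7² = 49)
c² = 49² = 2401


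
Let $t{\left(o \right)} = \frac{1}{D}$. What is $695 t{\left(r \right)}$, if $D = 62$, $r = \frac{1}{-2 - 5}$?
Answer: $\frac{695}{62} \approx 11.21$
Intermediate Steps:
$r = - \frac{1}{7}$ ($r = \frac{1}{-7} = - \frac{1}{7} \approx -0.14286$)
$t{\left(o \right)} = \frac{1}{62}$
$695 t{\left(r \right)} = 695 \cdot \frac{1}{62} = \frac{695}{62}$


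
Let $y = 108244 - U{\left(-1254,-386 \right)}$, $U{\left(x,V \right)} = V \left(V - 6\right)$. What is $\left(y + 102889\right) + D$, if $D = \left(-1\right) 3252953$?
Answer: $-3193132$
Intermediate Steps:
$D = -3252953$
$U{\left(x,V \right)} = V \left(-6 + V\right)$
$y = -43068$ ($y = 108244 - - 386 \left(-6 - 386\right) = 108244 - \left(-386\right) \left(-392\right) = 108244 - 151312 = -43068$)
$\left(y + 102889\right) + D = \left(-43068 + 102889\right) - 3252953 = 59821 - 3252953 = -3193132$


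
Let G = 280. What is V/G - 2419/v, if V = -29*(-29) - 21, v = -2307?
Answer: 128453/32298 ≈ 3.9771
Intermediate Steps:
V = 820 (V = 841 - 21 = 820)
V/G - 2419/v = 820/280 - 2419/(-2307) = 820*(1/280) - 2419*(-1/2307) = 41/14 + 2419/2307 = 128453/32298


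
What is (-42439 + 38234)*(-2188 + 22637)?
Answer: -85988045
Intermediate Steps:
(-42439 + 38234)*(-2188 + 22637) = -4205*20449 = -85988045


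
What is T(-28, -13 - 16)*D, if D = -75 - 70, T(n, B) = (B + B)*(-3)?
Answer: -25230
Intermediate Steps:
T(n, B) = -6*B (T(n, B) = (2*B)*(-3) = -6*B)
D = -145
T(-28, -13 - 16)*D = -6*(-13 - 16)*(-145) = -6*(-29)*(-145) = 174*(-145) = -25230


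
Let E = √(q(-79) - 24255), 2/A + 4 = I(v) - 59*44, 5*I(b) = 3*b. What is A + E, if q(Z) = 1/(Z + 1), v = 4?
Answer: -5/6494 + I*√147567498/78 ≈ -0.00076994 + 155.74*I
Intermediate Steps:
I(b) = 3*b/5 (I(b) = (3*b)/5 = 3*b/5)
A = -5/6494 (A = 2/(-4 + ((⅗)*4 - 59*44)) = 2/(-4 + (12/5 - 2596)) = 2/(-4 - 12968/5) = 2/(-12988/5) = 2*(-5/12988) = -5/6494 ≈ -0.00076994)
q(Z) = 1/(1 + Z)
E = I*√147567498/78 (E = √(1/(1 - 79) - 24255) = √(1/(-78) - 24255) = √(-1/78 - 24255) = √(-1891891/78) = I*√147567498/78 ≈ 155.74*I)
A + E = -5/6494 + I*√147567498/78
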